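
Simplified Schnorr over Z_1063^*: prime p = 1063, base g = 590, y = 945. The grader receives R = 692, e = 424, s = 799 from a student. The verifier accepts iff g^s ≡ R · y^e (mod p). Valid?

yes

g^s mod p:
590^799 mod 1063 = 783
R · y^e mod p:
945^424 mod 1063 = 442
692·442 = 305864 ≡ 783 (mod 1063)
783 ≡ 783 (mod 1063); signature holds.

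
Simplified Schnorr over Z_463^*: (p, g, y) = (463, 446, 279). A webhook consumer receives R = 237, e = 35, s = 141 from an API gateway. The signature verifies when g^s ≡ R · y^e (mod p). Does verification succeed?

fails

g^s mod p:
446^2 = 198916 ≡ 289
446^4 ≡ 289^2 = 83521 ≡ 181
446^8 ≡ 181^2 = 32761 ≡ 351
446^16 ≡ 351^2 = 123201 ≡ 43
446^32 ≡ 43^2 = 1849 ≡ 460
446^64 ≡ 460^2 = 211600 ≡ 9
446^128 ≡ 9^2 = 81
141 = 128 + 8 + 4 + 1, so 446^141 ≡ 81·351·181·446 ≡ 274 (mod 463)
R · y^e mod p:
279^2 = 77841 ≡ 57
279^4 ≡ 57^2 = 3249 ≡ 8
279^8 ≡ 8^2 = 64
279^16 ≡ 64^2 = 4096 ≡ 392
279^32 ≡ 392^2 = 153664 ≡ 411
35 = 32 + 2 + 1, so 279^35 ≡ 411·57·279 ≡ 425 (mod 463)
237·425 = 100725 ≡ 254 (mod 463)
274 ≠ 254; the check fails.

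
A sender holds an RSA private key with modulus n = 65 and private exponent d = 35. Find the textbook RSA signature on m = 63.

32

m^35 mod 65 = 32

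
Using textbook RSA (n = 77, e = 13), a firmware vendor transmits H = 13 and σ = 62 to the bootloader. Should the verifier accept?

accept

σ^13 mod 77 = 13
13 = H, so the signature checks out.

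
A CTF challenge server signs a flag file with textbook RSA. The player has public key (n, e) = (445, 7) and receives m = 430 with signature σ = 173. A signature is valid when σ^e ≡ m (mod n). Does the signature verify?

does not verify

Squares mod 445: σ^1≡173, σ^2≡114, σ^4≡91
7 = 4 + 2 + 1, so σ^7 ≡ 91·114·173 ≡ 17 (mod 445)
The recovered value 17 does not match the digest 430.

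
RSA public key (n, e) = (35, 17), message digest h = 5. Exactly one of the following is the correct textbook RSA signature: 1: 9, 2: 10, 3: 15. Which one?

Candidate 1: Squares mod 35: 9^1≡9, 9^2≡11, 9^4≡16, 9^8≡11, 9^16≡16; 17 = 16 + 1, so 9^17 ≡ 16·9 ≡ 4 (mod 35)
Candidate 2: Squares mod 35: 10^1≡10, 10^2≡30, 10^4≡25, 10^8≡30, 10^16≡25; 17 = 16 + 1, so 10^17 ≡ 25·10 ≡ 5 (mod 35)
  → matches h = 5
Candidate 3: Squares mod 35: 15^1≡15, 15^2≡15, 15^4≡15, 15^8≡15, 15^16≡15; 17 = 16 + 1, so 15^17 ≡ 15·15 ≡ 15 (mod 35)

2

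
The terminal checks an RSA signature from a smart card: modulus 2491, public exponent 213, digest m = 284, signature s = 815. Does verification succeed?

passes

s^213 mod 2491 = 284
s^213 mod 2491 = 284 matches m.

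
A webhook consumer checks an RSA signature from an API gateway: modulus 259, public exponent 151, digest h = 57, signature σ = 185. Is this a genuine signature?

σ^2 ≡ 185^2 = 34225 ≡ 37
σ^4 ≡ 37^2 = 1369 ≡ 74
σ^8 ≡ 74^2 = 5476 ≡ 37
σ^16 ≡ 37^2 = 1369 ≡ 74
σ^32 ≡ 74^2 = 5476 ≡ 37
σ^64 ≡ 37^2 = 1369 ≡ 74
σ^128 ≡ 74^2 = 5476 ≡ 37
151 = 128 + 16 + 4 + 2 + 1, so σ^151 ≡ 37·74·74·37·185 ≡ 185 (mod 259)
185 ≠ 57, so verification fails.

forged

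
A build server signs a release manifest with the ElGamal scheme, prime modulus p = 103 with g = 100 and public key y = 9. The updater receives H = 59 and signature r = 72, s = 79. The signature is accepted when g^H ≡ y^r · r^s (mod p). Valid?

no

Left side g^H mod p:
Squares mod 103: 100^1≡100, 100^2≡9, 100^4≡81, 100^8≡72, 100^16≡34, 100^32≡23
59 = 32 + 16 + 8 + 2 + 1, so 100^59 ≡ 23·34·72·9·100 ≡ 72 (mod 103)
Right side y^r · r^s mod p:
Squares mod 103: 9^1≡9, 9^2≡81, 9^4≡72, 9^8≡34, 9^16≡23, 9^32≡14, 9^64≡93
72 = 64 + 8, so 9^72 ≡ 93·34 ≡ 72 (mod 103)
Squares mod 103: 72^1≡72, 72^2≡34, 72^4≡23, 72^8≡14, 72^16≡93, 72^32≡100, 72^64≡9
79 = 64 + 8 + 4 + 2 + 1, so 72^79 ≡ 9·14·23·34·72 ≡ 76 (mod 103)
72·76 = 5472 ≡ 13 (mod 103)
72 ≠ 13, so verification fails.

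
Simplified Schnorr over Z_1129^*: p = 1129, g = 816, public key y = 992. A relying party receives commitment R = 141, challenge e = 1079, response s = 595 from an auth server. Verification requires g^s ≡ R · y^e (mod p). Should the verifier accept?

accept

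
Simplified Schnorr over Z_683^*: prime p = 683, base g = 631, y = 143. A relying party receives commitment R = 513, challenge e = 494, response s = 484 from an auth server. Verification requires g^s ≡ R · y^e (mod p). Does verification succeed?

g^s mod p:
631^2 = 398161 ≡ 655
631^4 ≡ 655^2 = 429025 ≡ 101
631^8 ≡ 101^2 = 10201 ≡ 639
631^16 ≡ 639^2 = 408321 ≡ 570
631^32 ≡ 570^2 = 324900 ≡ 475
631^64 ≡ 475^2 = 225625 ≡ 235
631^128 ≡ 235^2 = 55225 ≡ 585
631^256 ≡ 585^2 = 342225 ≡ 42
484 = 256 + 128 + 64 + 32 + 4, so 631^484 ≡ 42·585·235·475·101 ≡ 76 (mod 683)
R · y^e mod p:
143^2 = 20449 ≡ 642
143^4 ≡ 642^2 = 412164 ≡ 315
143^8 ≡ 315^2 = 99225 ≡ 190
143^16 ≡ 190^2 = 36100 ≡ 584
143^32 ≡ 584^2 = 341056 ≡ 239
143^64 ≡ 239^2 = 57121 ≡ 432
143^128 ≡ 432^2 = 186624 ≡ 165
143^256 ≡ 165^2 = 27225 ≡ 588
494 = 256 + 128 + 64 + 32 + 8 + 4 + 2, so 143^494 ≡ 588·165·432·239·190·315·642 ≡ 329 (mod 683)
513·329 = 168777 ≡ 76 (mod 683)
76 ≡ 76 (mod 683); signature holds.

passes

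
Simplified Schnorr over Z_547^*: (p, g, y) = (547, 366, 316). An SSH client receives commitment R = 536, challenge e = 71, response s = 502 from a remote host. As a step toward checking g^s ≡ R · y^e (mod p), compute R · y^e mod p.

316^2 = 99856 ≡ 302
316^4 ≡ 302^2 = 91204 ≡ 402
316^8 ≡ 402^2 = 161604 ≡ 239
316^16 ≡ 239^2 = 57121 ≡ 233
316^32 ≡ 233^2 = 54289 ≡ 136
316^64 ≡ 136^2 = 18496 ≡ 445
71 = 64 + 4 + 2 + 1, so 316^71 ≡ 445·402·302·316 ≡ 411 (mod 547)
R · y^e ≡ 536·411 = 220296 ≡ 402 (mod 547)

402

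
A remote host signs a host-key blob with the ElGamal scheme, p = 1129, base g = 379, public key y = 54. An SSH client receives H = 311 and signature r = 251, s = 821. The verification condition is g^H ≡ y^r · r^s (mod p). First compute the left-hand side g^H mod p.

379^2 = 143641 ≡ 258
379^4 ≡ 258^2 = 66564 ≡ 1082
379^8 ≡ 1082^2 = 1170724 ≡ 1080
379^16 ≡ 1080^2 = 1166400 ≡ 143
379^32 ≡ 143^2 = 20449 ≡ 127
379^64 ≡ 127^2 = 16129 ≡ 323
379^128 ≡ 323^2 = 104329 ≡ 461
379^256 ≡ 461^2 = 212521 ≡ 269
311 = 256 + 32 + 16 + 4 + 2 + 1, so 379^311 ≡ 269·127·143·1082·258·379 ≡ 225 (mod 1129)

225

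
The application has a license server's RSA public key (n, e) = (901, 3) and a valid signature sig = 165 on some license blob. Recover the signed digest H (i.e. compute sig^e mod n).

sig^3 mod 901 = 640

640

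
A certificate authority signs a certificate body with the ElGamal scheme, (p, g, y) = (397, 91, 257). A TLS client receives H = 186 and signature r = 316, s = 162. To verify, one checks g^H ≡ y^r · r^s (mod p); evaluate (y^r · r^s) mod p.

110

257^2 = 66049 ≡ 147
257^4 ≡ 147^2 = 21609 ≡ 171
257^8 ≡ 171^2 = 29241 ≡ 260
257^16 ≡ 260^2 = 67600 ≡ 110
257^32 ≡ 110^2 = 12100 ≡ 190
257^64 ≡ 190^2 = 36100 ≡ 370
257^128 ≡ 370^2 = 136900 ≡ 332
257^256 ≡ 332^2 = 110224 ≡ 255
316 = 256 + 32 + 16 + 8 + 4, so 257^316 ≡ 255·190·110·260·171 ≡ 106 (mod 397)
316^2 = 99856 ≡ 209
316^4 ≡ 209^2 = 43681 ≡ 11
316^8 ≡ 11^2 = 121
316^16 ≡ 121^2 = 14641 ≡ 349
316^32 ≡ 349^2 = 121801 ≡ 319
316^64 ≡ 319^2 = 101761 ≡ 129
316^128 ≡ 129^2 = 16641 ≡ 364
162 = 128 + 32 + 2, so 316^162 ≡ 364·319·209 ≡ 31 (mod 397)
y^r · r^s ≡ 106·31 = 3286 ≡ 110 (mod 397)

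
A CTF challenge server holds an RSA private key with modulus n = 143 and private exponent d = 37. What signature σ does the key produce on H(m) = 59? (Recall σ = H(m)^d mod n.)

137

(H(m))^2 ≡ 59^2 = 3481 ≡ 49
(H(m))^4 ≡ 49^2 = 2401 ≡ 113
(H(m))^8 ≡ 113^2 = 12769 ≡ 42
(H(m))^16 ≡ 42^2 = 1764 ≡ 48
(H(m))^32 ≡ 48^2 = 2304 ≡ 16
37 = 32 + 4 + 1, so (H(m))^37 ≡ 16·113·59 ≡ 137 (mod 143)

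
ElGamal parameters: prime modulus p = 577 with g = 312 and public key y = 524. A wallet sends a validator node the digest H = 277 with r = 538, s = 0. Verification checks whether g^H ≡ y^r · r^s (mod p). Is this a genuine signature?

Left side g^H mod p:
Squares mod 577: 312^1≡312, 312^2≡408, 312^4≡288, 312^8≡433, 312^16≡541, 312^32≡142, 312^64≡546, 312^128≡384, 312^256≡321
277 = 256 + 16 + 4 + 1, so 312^277 ≡ 321·541·288·312 ≡ 188 (mod 577)
Right side y^r · r^s mod p:
Squares mod 577: 524^1≡524, 524^2≡501, 524^4≡6, 524^8≡36, 524^16≡142, 524^32≡546, 524^64≡384, 524^128≡321, 524^256≡335, 524^512≡287
538 = 512 + 16 + 8 + 2, so 524^538 ≡ 287·142·36·501 ≡ 575 (mod 577)
538^0 mod 577 = 1
575·1 = 575 ≡ 575 (mod 577)
188 ≠ 575, so verification fails.

forged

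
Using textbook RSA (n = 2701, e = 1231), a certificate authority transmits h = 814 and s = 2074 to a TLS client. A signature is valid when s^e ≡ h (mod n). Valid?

no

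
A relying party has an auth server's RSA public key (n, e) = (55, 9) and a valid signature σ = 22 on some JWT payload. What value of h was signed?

σ^2 ≡ 22^2 = 484 ≡ 44
σ^4 ≡ 44^2 = 1936 ≡ 11
σ^8 ≡ 11^2 = 121 ≡ 11
9 = 8 + 1, so σ^9 ≡ 11·22 ≡ 22 (mod 55)

22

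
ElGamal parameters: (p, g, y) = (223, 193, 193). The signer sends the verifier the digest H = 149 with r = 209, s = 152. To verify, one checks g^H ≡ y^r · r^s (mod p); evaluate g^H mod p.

193^2 = 37249 ≡ 8
193^4 ≡ 8^2 = 64
193^8 ≡ 64^2 = 4096 ≡ 82
193^16 ≡ 82^2 = 6724 ≡ 34
193^32 ≡ 34^2 = 1156 ≡ 41
193^64 ≡ 41^2 = 1681 ≡ 120
193^128 ≡ 120^2 = 14400 ≡ 128
149 = 128 + 16 + 4 + 1, so 193^149 ≡ 128·34·64·193 ≡ 193 (mod 223)

193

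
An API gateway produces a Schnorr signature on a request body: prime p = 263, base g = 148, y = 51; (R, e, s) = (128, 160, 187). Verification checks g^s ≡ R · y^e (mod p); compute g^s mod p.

72

148^187 mod 263 = 72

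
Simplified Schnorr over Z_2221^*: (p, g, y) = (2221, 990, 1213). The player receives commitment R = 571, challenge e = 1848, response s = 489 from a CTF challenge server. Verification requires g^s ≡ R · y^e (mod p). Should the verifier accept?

g^s mod p:
990^2 = 980100 ≡ 639
990^4 ≡ 639^2 = 408321 ≡ 1878
990^8 ≡ 1878^2 = 3526884 ≡ 2157
990^16 ≡ 2157^2 = 4652649 ≡ 1875
990^32 ≡ 1875^2 = 3515625 ≡ 2003
990^64 ≡ 2003^2 = 4012009 ≡ 883
990^128 ≡ 883^2 = 779689 ≡ 118
990^256 ≡ 118^2 = 13924 ≡ 598
489 = 256 + 128 + 64 + 32 + 8 + 1, so 990^489 ≡ 598·118·883·2003·2157·990 ≡ 1876 (mod 2221)
R · y^e mod p:
1213^2 = 1471369 ≡ 1067
1213^4 ≡ 1067^2 = 1138489 ≡ 1337
1213^8 ≡ 1337^2 = 1787569 ≡ 1885
1213^16 ≡ 1885^2 = 3553225 ≡ 1846
1213^32 ≡ 1846^2 = 3407716 ≡ 702
1213^64 ≡ 702^2 = 492804 ≡ 1963
1213^128 ≡ 1963^2 = 3853369 ≡ 2155
1213^256 ≡ 2155^2 = 4644025 ≡ 2135
1213^512 ≡ 2135^2 = 4558225 ≡ 733
1213^1024 ≡ 733^2 = 537289 ≡ 2028
1848 = 1024 + 512 + 256 + 32 + 16 + 8, so 1213^1848 ≡ 2028·733·2135·702·1846·1885 ≡ 1353 (mod 2221)
571·1353 = 772563 ≡ 1876 (mod 2221)
1876 ≡ 1876 (mod 2221); signature holds.

accept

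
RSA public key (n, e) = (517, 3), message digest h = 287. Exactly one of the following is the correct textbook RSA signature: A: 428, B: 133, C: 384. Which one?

Candidate A: Squares mod 517: 428^1≡428, 428^2≡166; 3 = 2 + 1, so 428^3 ≡ 166·428 ≡ 219 (mod 517)
Candidate B: Squares mod 517: 133^1≡133, 133^2≡111; 3 = 2 + 1, so 133^3 ≡ 111·133 ≡ 287 (mod 517)
  → matches h = 287
Candidate C: Squares mod 517: 384^1≡384, 384^2≡111; 3 = 2 + 1, so 384^3 ≡ 111·384 ≡ 230 (mod 517)

B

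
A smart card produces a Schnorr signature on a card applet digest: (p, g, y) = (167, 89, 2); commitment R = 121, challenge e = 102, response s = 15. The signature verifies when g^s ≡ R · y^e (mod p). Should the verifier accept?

g^s mod p:
89^2 = 7921 ≡ 72
89^4 ≡ 72^2 = 5184 ≡ 7
89^8 ≡ 7^2 = 49
15 = 8 + 4 + 2 + 1, so 89^15 ≡ 49·7·72·89 ≡ 57 (mod 167)
R · y^e mod p:
2^2 = 4
2^4 ≡ 4^2 = 16
2^8 ≡ 16^2 = 256 ≡ 89
2^16 ≡ 89^2 = 7921 ≡ 72
2^32 ≡ 72^2 = 5184 ≡ 7
2^64 ≡ 7^2 = 49
102 = 64 + 32 + 4 + 2, so 2^102 ≡ 49·7·16·4 ≡ 75 (mod 167)
121·75 = 9075 ≡ 57 (mod 167)
57 ≡ 57 (mod 167); signature holds.

accept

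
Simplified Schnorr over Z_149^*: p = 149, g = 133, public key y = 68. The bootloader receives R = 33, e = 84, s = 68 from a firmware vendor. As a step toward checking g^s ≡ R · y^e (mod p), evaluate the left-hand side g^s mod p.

17

133^68 mod 149 = 17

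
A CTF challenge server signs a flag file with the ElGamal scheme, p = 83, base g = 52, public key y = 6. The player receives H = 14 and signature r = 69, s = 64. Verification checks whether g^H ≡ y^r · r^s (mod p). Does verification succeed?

fails

Left side g^H mod p:
52^2 = 2704 ≡ 48
52^4 ≡ 48^2 = 2304 ≡ 63
52^8 ≡ 63^2 = 3969 ≡ 68
14 = 8 + 4 + 2, so 52^14 ≡ 68·63·48 ≡ 41 (mod 83)
Right side y^r · r^s mod p:
6^2 = 36
6^4 ≡ 36^2 = 1296 ≡ 51
6^8 ≡ 51^2 = 2601 ≡ 28
6^16 ≡ 28^2 = 784 ≡ 37
6^32 ≡ 37^2 = 1369 ≡ 41
6^64 ≡ 41^2 = 1681 ≡ 21
69 = 64 + 4 + 1, so 6^69 ≡ 21·51·6 ≡ 35 (mod 83)
69^2 = 4761 ≡ 30
69^4 ≡ 30^2 = 900 ≡ 70
69^8 ≡ 70^2 = 4900 ≡ 3
69^16 ≡ 3^2 = 9
69^32 ≡ 9^2 = 81
69^64 ≡ 81^2 = 6561 ≡ 4
35·4 = 140 ≡ 57 (mod 83)
41 ≠ 57, so verification fails.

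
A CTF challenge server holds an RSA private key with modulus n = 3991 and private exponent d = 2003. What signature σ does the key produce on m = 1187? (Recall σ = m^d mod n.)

413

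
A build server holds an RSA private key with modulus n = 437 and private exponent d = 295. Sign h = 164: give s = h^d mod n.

h^2 ≡ 164^2 = 26896 ≡ 239
h^4 ≡ 239^2 = 57121 ≡ 311
h^8 ≡ 311^2 = 96721 ≡ 144
h^16 ≡ 144^2 = 20736 ≡ 197
h^32 ≡ 197^2 = 38809 ≡ 353
h^64 ≡ 353^2 = 124609 ≡ 64
h^128 ≡ 64^2 = 4096 ≡ 163
h^256 ≡ 163^2 = 26569 ≡ 349
295 = 256 + 32 + 4 + 2 + 1, so h^295 ≡ 349·353·311·239·164 ≡ 202 (mod 437)

202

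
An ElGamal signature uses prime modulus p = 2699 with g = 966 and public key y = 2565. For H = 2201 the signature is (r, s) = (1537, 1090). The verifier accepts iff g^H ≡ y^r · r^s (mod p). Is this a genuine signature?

Left side g^H mod p:
Squares mod 2699: 966^1≡966, 966^2≡2001, 966^4≡1384, 966^8≡1865, 966^16≡1913, 966^32≡2424, 966^64≡53, 966^128≡110, 966^256≡1304, 966^512≡46, 966^1024≡2116, 966^2048≡2514
2201 = 2048 + 128 + 16 + 8 + 1, so 966^2201 ≡ 2514·110·1913·1865·966 ≡ 797 (mod 2699)
Right side y^r · r^s mod p:
Squares mod 2699: 2565^1≡2565, 2565^2≡1762, 2565^4≡794, 2565^8≡1569, 2565^16≡273, 2565^32≡1656, 2565^64≡152, 2565^128≡1512, 2565^256≡91, 2565^512≡184, 2565^1024≡1468
1537 = 1024 + 512 + 1, so 2565^1537 ≡ 1468·184·2565 ≡ 1281 (mod 2699)
Squares mod 2699: 1537^1≡1537, 1537^2≡744, 1537^4≡241, 1537^8≡1402, 1537^16≡732, 1537^32≡1422, 1537^64≡533, 1537^128≡694, 1537^256≡1214, 1537^512≡142, 1537^1024≡1271
1090 = 1024 + 64 + 2, so 1537^1090 ≡ 1271·533·744 ≡ 934 (mod 2699)
1281·934 = 1196454 ≡ 797 (mod 2699)
797 ≡ 797 (mod 2699), so the signature is genuine.

genuine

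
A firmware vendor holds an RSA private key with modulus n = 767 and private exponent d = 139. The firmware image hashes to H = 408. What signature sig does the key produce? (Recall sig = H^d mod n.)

Squares mod 767: H^1≡408, H^2≡25, H^4≡625, H^8≡222, H^16≡196, H^32≡66, H^64≡521, H^128≡690
139 = 128 + 8 + 2 + 1, so H^139 ≡ 690·222·25·408 ≡ 242 (mod 767)

242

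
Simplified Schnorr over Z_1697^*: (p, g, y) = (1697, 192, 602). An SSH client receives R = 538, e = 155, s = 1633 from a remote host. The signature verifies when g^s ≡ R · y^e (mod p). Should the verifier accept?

g^s mod p:
192^2 = 36864 ≡ 1227
192^4 ≡ 1227^2 = 1505529 ≡ 290
192^8 ≡ 290^2 = 84100 ≡ 947
192^16 ≡ 947^2 = 896809 ≡ 793
192^32 ≡ 793^2 = 628849 ≡ 959
192^64 ≡ 959^2 = 919681 ≡ 1604
192^128 ≡ 1604^2 = 2572816 ≡ 164
192^256 ≡ 164^2 = 26896 ≡ 1441
192^512 ≡ 1441^2 = 2076481 ≡ 1050
192^1024 ≡ 1050^2 = 1102500 ≡ 1147
1633 = 1024 + 512 + 64 + 32 + 1, so 192^1633 ≡ 1147·1050·1604·959·192 ≡ 1257 (mod 1697)
R · y^e mod p:
602^2 = 362404 ≡ 943
602^4 ≡ 943^2 = 889249 ≡ 21
602^8 ≡ 21^2 = 441
602^16 ≡ 441^2 = 194481 ≡ 1023
602^32 ≡ 1023^2 = 1046529 ≡ 1177
602^64 ≡ 1177^2 = 1385329 ≡ 577
602^128 ≡ 577^2 = 332929 ≡ 317
155 = 128 + 16 + 8 + 2 + 1, so 602^155 ≡ 317·1023·441·943·602 ≡ 747 (mod 1697)
538·747 = 401886 ≡ 1394 (mod 1697)
1257 ≠ 1394; the check fails.

reject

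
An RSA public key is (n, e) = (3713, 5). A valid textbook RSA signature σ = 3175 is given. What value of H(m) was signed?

Squares mod 3713: σ^1≡3175, σ^2≡3543, σ^4≡2909
5 = 4 + 1, so σ^5 ≡ 2909·3175 ≡ 1844 (mod 3713)

1844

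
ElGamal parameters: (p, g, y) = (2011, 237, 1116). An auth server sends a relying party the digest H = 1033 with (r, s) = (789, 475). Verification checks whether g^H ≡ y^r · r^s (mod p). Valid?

Left side g^H mod p:
237^2 = 56169 ≡ 1872
237^4 ≡ 1872^2 = 3504384 ≡ 1222
237^8 ≡ 1222^2 = 1493284 ≡ 1122
237^16 ≡ 1122^2 = 1258884 ≡ 2009
237^32 ≡ 2009^2 = 4036081 ≡ 4
237^64 ≡ 4^2 = 16
237^128 ≡ 16^2 = 256
237^256 ≡ 256^2 = 65536 ≡ 1184
237^512 ≡ 1184^2 = 1401856 ≡ 189
237^1024 ≡ 189^2 = 35721 ≡ 1534
1033 = 1024 + 8 + 1, so 237^1033 ≡ 1534·1122·237 ≡ 836 (mod 2011)
Right side y^r · r^s mod p:
1116^2 = 1245456 ≡ 647
1116^4 ≡ 647^2 = 418609 ≡ 321
1116^8 ≡ 321^2 = 103041 ≡ 480
1116^16 ≡ 480^2 = 230400 ≡ 1146
1116^32 ≡ 1146^2 = 1313316 ≡ 133
1116^64 ≡ 133^2 = 17689 ≡ 1601
1116^128 ≡ 1601^2 = 2563201 ≡ 1187
1116^256 ≡ 1187^2 = 1408969 ≡ 1269
1116^512 ≡ 1269^2 = 1610361 ≡ 1561
789 = 512 + 256 + 16 + 4 + 1, so 1116^789 ≡ 1561·1269·1146·321·1116 ≡ 559 (mod 2011)
789^2 = 622521 ≡ 1122
789^4 ≡ 1122^2 = 1258884 ≡ 2009
789^8 ≡ 2009^2 = 4036081 ≡ 4
789^16 ≡ 4^2 = 16
789^32 ≡ 16^2 = 256
789^64 ≡ 256^2 = 65536 ≡ 1184
789^128 ≡ 1184^2 = 1401856 ≡ 189
789^256 ≡ 189^2 = 35721 ≡ 1534
475 = 256 + 128 + 64 + 16 + 8 + 2 + 1, so 789^475 ≡ 1534·189·1184·16·4·1122·789 ≡ 266 (mod 2011)
559·266 = 148694 ≡ 1891 (mod 2011)
836 ≠ 1891, so verification fails.

no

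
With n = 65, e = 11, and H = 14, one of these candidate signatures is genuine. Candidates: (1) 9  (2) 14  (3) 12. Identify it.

Candidate 1: Squares mod 65: 9^1≡9, 9^2≡16, 9^4≡61, 9^8≡16; 11 = 8 + 2 + 1, so 9^11 ≡ 16·16·9 ≡ 29 (mod 65)
Candidate 2: Squares mod 65: 14^1≡14, 14^2≡1, 14^4≡1, 14^8≡1; 11 = 8 + 2 + 1, so 14^11 ≡ 1·1·14 ≡ 14 (mod 65)
  → matches H = 14
Candidate 3: Squares mod 65: 12^1≡12, 12^2≡14, 12^4≡1, 12^8≡1; 11 = 8 + 2 + 1, so 12^11 ≡ 1·14·12 ≡ 38 (mod 65)

2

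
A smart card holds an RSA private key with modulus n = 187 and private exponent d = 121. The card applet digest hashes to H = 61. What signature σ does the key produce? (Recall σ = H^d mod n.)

160

H^2 ≡ 61^2 = 3721 ≡ 168
H^4 ≡ 168^2 = 28224 ≡ 174
H^8 ≡ 174^2 = 30276 ≡ 169
H^16 ≡ 169^2 = 28561 ≡ 137
H^32 ≡ 137^2 = 18769 ≡ 69
H^64 ≡ 69^2 = 4761 ≡ 86
121 = 64 + 32 + 16 + 8 + 1, so H^121 ≡ 86·69·137·169·61 ≡ 160 (mod 187)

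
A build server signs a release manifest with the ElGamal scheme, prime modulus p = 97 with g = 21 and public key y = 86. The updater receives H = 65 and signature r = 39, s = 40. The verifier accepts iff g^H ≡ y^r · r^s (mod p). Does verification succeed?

fails

Left side g^H mod p:
21^2 = 441 ≡ 53
21^4 ≡ 53^2 = 2809 ≡ 93
21^8 ≡ 93^2 = 8649 ≡ 16
21^16 ≡ 16^2 = 256 ≡ 62
21^32 ≡ 62^2 = 3844 ≡ 61
21^64 ≡ 61^2 = 3721 ≡ 35
65 = 64 + 1, so 21^65 ≡ 35·21 ≡ 56 (mod 97)
Right side y^r · r^s mod p:
86^2 = 7396 ≡ 24
86^4 ≡ 24^2 = 576 ≡ 91
86^8 ≡ 91^2 = 8281 ≡ 36
86^16 ≡ 36^2 = 1296 ≡ 35
86^32 ≡ 35^2 = 1225 ≡ 61
39 = 32 + 4 + 2 + 1, so 86^39 ≡ 61·91·24·86 ≡ 12 (mod 97)
39^2 = 1521 ≡ 66
39^4 ≡ 66^2 = 4356 ≡ 88
39^8 ≡ 88^2 = 7744 ≡ 81
39^16 ≡ 81^2 = 6561 ≡ 62
39^32 ≡ 62^2 = 3844 ≡ 61
40 = 32 + 8, so 39^40 ≡ 61·81 ≡ 91 (mod 97)
12·91 = 1092 ≡ 25 (mod 97)
56 ≠ 25, so verification fails.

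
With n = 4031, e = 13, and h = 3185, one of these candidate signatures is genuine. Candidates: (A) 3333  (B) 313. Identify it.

Candidate A: 3333^2 = 11108889 ≡ 3484; 3333^4 ≡ 3484^2 = 12138256 ≡ 915; 3333^8 ≡ 915^2 = 837225 ≡ 2808; 13 = 8 + 4 + 1, so 3333^13 ≡ 2808·915·3333 ≡ 2509 (mod 4031)
Candidate B: 313^2 = 97969 ≡ 1225; 313^4 ≡ 1225^2 = 1500625 ≡ 1093; 313^8 ≡ 1093^2 = 1194649 ≡ 1473; 13 = 8 + 4 + 1, so 313^13 ≡ 1473·1093·313 ≡ 3185 (mod 4031)
  → matches h = 3185

B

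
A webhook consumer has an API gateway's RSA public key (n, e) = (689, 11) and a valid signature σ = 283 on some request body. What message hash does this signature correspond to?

472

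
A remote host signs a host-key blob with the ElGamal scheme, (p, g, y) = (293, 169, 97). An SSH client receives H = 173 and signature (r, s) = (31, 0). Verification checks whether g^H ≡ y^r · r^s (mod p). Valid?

yes

Left side g^H mod p:
169^2 = 28561 ≡ 140
169^4 ≡ 140^2 = 19600 ≡ 262
169^8 ≡ 262^2 = 68644 ≡ 82
169^16 ≡ 82^2 = 6724 ≡ 278
169^32 ≡ 278^2 = 77284 ≡ 225
169^64 ≡ 225^2 = 50625 ≡ 229
169^128 ≡ 229^2 = 52441 ≡ 287
173 = 128 + 32 + 8 + 4 + 1, so 169^173 ≡ 287·225·82·262·169 ≡ 132 (mod 293)
Right side y^r · r^s mod p:
97^2 = 9409 ≡ 33
97^4 ≡ 33^2 = 1089 ≡ 210
97^8 ≡ 210^2 = 44100 ≡ 150
97^16 ≡ 150^2 = 22500 ≡ 232
31 = 16 + 8 + 4 + 2 + 1, so 97^31 ≡ 232·150·210·33·97 ≡ 132 (mod 293)
31^0 mod 293 = 1
132·1 = 132 ≡ 132 (mod 293)
132 ≡ 132 (mod 293), so the signature is genuine.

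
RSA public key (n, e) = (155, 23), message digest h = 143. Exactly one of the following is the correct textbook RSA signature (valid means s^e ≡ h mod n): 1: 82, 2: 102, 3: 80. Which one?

1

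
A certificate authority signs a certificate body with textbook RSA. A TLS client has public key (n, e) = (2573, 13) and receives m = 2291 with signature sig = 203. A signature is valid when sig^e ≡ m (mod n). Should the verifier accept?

reject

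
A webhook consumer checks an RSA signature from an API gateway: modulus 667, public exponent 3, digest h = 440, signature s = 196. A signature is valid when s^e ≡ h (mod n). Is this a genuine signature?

s^3 mod 667 = 440
s^3 mod 667 = 440 matches h.

genuine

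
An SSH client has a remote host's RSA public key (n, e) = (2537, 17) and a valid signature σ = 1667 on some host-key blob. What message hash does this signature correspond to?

σ^2 ≡ 1667^2 = 2778889 ≡ 874
σ^4 ≡ 874^2 = 763876 ≡ 239
σ^8 ≡ 239^2 = 57121 ≡ 1307
σ^16 ≡ 1307^2 = 1708249 ≡ 848
17 = 16 + 1, so σ^17 ≡ 848·1667 ≡ 507 (mod 2537)

507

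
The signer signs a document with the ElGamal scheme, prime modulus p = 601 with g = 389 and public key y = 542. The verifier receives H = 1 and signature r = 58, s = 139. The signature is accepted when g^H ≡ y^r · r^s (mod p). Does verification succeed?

Left side g^H mod p:
389^1 mod 601 = 389
Right side y^r · r^s mod p:
542^58 mod 601 = 476
58^139 mod 601 = 545
476·545 = 259420 ≡ 389 (mod 601)
389 ≡ 389 (mod 601), so the signature is genuine.

passes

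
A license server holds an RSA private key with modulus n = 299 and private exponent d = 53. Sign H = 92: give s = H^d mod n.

H^2 ≡ 92^2 = 8464 ≡ 92
H^4 ≡ 92^2 = 8464 ≡ 92
H^8 ≡ 92^2 = 8464 ≡ 92
H^16 ≡ 92^2 = 8464 ≡ 92
H^32 ≡ 92^2 = 8464 ≡ 92
53 = 32 + 16 + 4 + 1, so H^53 ≡ 92·92·92·92 ≡ 92 (mod 299)

92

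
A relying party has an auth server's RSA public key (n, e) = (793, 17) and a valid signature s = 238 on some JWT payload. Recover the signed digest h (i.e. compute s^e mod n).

s^2 ≡ 238^2 = 56644 ≡ 341
s^4 ≡ 341^2 = 116281 ≡ 503
s^8 ≡ 503^2 = 253009 ≡ 42
s^16 ≡ 42^2 = 1764 ≡ 178
17 = 16 + 1, so s^17 ≡ 178·238 ≡ 335 (mod 793)

335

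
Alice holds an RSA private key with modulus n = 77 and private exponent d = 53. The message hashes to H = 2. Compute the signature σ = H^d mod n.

Squares mod 77: H^1≡2, H^2≡4, H^4≡16, H^8≡25, H^16≡9, H^32≡4
53 = 32 + 16 + 4 + 1, so H^53 ≡ 4·9·16·2 ≡ 74 (mod 77)

74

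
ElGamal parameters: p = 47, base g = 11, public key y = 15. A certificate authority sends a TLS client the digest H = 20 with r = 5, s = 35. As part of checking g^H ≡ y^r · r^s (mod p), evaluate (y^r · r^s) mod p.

25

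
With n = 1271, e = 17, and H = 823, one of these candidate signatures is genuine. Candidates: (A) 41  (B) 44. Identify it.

Candidate A: 41^2 = 1681 ≡ 410; 41^4 ≡ 410^2 = 168100 ≡ 328; 41^8 ≡ 328^2 = 107584 ≡ 820; 41^16 ≡ 820^2 = 672400 ≡ 41; 17 = 16 + 1, so 41^17 ≡ 41·41 ≡ 410 (mod 1271)
Candidate B: 44^2 = 1936 ≡ 665; 44^4 ≡ 665^2 = 442225 ≡ 1188; 44^8 ≡ 1188^2 = 1411344 ≡ 534; 44^16 ≡ 534^2 = 285156 ≡ 452; 17 = 16 + 1, so 44^17 ≡ 452·44 ≡ 823 (mod 1271)
  → matches H = 823

B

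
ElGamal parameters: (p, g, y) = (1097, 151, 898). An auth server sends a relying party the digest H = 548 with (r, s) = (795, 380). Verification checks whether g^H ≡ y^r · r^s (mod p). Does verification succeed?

fails

Left side g^H mod p:
151^548 mod 1097 = 1
Right side y^r · r^s mod p:
898^795 mod 1097 = 328
795^380 mod 1097 = 328
328·328 = 107584 ≡ 78 (mod 1097)
1 ≠ 78, so verification fails.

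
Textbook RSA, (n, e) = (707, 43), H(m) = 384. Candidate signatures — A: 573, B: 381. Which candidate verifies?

Candidate A: 573^43 mod 707 = 384
  → matches H(m) = 384
Candidate B: 381^43 mod 707 = 227

A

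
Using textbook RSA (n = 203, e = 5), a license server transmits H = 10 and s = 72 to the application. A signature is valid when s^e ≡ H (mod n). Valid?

no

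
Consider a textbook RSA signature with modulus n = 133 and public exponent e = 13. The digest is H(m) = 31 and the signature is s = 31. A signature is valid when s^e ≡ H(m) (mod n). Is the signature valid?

valid

Squares mod 133: s^1≡31, s^2≡30, s^4≡102, s^8≡30
13 = 8 + 4 + 1, so s^13 ≡ 30·102·31 ≡ 31 (mod 133)
s^13 mod 133 = 31 matches H(m).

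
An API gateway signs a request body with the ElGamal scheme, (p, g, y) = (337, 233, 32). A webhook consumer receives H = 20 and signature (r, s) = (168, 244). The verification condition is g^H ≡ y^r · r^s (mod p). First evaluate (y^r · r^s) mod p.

256

32^2 = 1024 ≡ 13
32^4 ≡ 13^2 = 169
32^8 ≡ 169^2 = 28561 ≡ 253
32^16 ≡ 253^2 = 64009 ≡ 316
32^32 ≡ 316^2 = 99856 ≡ 104
32^64 ≡ 104^2 = 10816 ≡ 32
32^128 ≡ 32^2 = 1024 ≡ 13
168 = 128 + 32 + 8, so 32^168 ≡ 13·104·253 ≡ 1 (mod 337)
168^2 = 28224 ≡ 253
168^4 ≡ 253^2 = 64009 ≡ 316
168^8 ≡ 316^2 = 99856 ≡ 104
168^16 ≡ 104^2 = 10816 ≡ 32
168^32 ≡ 32^2 = 1024 ≡ 13
168^64 ≡ 13^2 = 169
168^128 ≡ 169^2 = 28561 ≡ 253
244 = 128 + 64 + 32 + 16 + 4, so 168^244 ≡ 253·169·13·32·316 ≡ 256 (mod 337)
y^r · r^s ≡ 1·256 = 256 ≡ 256 (mod 337)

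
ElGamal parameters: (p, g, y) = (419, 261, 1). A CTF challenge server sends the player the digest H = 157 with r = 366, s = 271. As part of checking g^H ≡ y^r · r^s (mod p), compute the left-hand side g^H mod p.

261^157 mod 419 = 240

240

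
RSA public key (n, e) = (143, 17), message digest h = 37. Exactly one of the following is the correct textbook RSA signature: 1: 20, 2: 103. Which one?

1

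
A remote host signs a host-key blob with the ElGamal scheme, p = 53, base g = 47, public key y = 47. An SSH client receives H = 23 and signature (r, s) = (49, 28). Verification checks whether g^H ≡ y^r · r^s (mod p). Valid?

no

Left side g^H mod p:
47^2 = 2209 ≡ 36
47^4 ≡ 36^2 = 1296 ≡ 24
47^8 ≡ 24^2 = 576 ≡ 46
47^16 ≡ 46^2 = 2116 ≡ 49
23 = 16 + 4 + 2 + 1, so 47^23 ≡ 49·24·36·47 ≡ 13 (mod 53)
Right side y^r · r^s mod p:
47^2 = 2209 ≡ 36
47^4 ≡ 36^2 = 1296 ≡ 24
47^8 ≡ 24^2 = 576 ≡ 46
47^16 ≡ 46^2 = 2116 ≡ 49
47^32 ≡ 49^2 = 2401 ≡ 16
49 = 32 + 16 + 1, so 47^49 ≡ 16·49·47 ≡ 13 (mod 53)
49^2 = 2401 ≡ 16
49^4 ≡ 16^2 = 256 ≡ 44
49^8 ≡ 44^2 = 1936 ≡ 28
49^16 ≡ 28^2 = 784 ≡ 42
28 = 16 + 8 + 4, so 49^28 ≡ 42·28·44 ≡ 16 (mod 53)
13·16 = 208 ≡ 49 (mod 53)
13 ≠ 49, so verification fails.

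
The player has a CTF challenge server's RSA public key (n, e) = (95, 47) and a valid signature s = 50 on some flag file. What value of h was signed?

s^2 ≡ 50^2 = 2500 ≡ 30
s^4 ≡ 30^2 = 900 ≡ 45
s^8 ≡ 45^2 = 2025 ≡ 30
s^16 ≡ 30^2 = 900 ≡ 45
s^32 ≡ 45^2 = 2025 ≡ 30
47 = 32 + 8 + 4 + 2 + 1, so s^47 ≡ 30·30·45·30·50 ≡ 65 (mod 95)

65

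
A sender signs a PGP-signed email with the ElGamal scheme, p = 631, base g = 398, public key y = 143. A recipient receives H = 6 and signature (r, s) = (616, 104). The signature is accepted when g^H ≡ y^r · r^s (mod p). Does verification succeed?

passes

Left side g^H mod p:
Squares mod 631: 398^1≡398, 398^2≡23, 398^4≡529
6 = 4 + 2, so 398^6 ≡ 529·23 ≡ 178 (mod 631)
Right side y^r · r^s mod p:
Squares mod 631: 143^1≡143, 143^2≡257, 143^4≡425, 143^8≡159, 143^16≡41, 143^32≡419, 143^64≡143, 143^128≡257, 143^256≡425, 143^512≡159
616 = 512 + 64 + 32 + 8, so 143^616 ≡ 159·143·419·159 ≡ 114 (mod 631)
Squares mod 631: 616^1≡616, 616^2≡225, 616^4≡145, 616^8≡202, 616^16≡420, 616^32≡351, 616^64≡156
104 = 64 + 32 + 8, so 616^104 ≡ 156·351·202 ≡ 544 (mod 631)
114·544 = 62016 ≡ 178 (mod 631)
178 ≡ 178 (mod 631), so the signature is genuine.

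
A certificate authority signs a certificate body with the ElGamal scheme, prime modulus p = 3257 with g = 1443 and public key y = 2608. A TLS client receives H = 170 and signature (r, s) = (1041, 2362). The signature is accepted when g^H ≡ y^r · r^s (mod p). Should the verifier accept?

Left side g^H mod p:
1443^2 = 2082249 ≡ 1026
1443^4 ≡ 1026^2 = 1052676 ≡ 665
1443^8 ≡ 665^2 = 442225 ≡ 2530
1443^16 ≡ 2530^2 = 6400900 ≡ 895
1443^32 ≡ 895^2 = 801025 ≡ 3060
1443^64 ≡ 3060^2 = 9363600 ≡ 2982
1443^128 ≡ 2982^2 = 8892324 ≡ 714
170 = 128 + 32 + 8 + 2, so 1443^170 ≡ 714·3060·2530·1026 ≡ 430 (mod 3257)
Right side y^r · r^s mod p:
2608^2 = 6801664 ≡ 1048
2608^4 ≡ 1048^2 = 1098304 ≡ 695
2608^8 ≡ 695^2 = 483025 ≡ 989
2608^16 ≡ 989^2 = 978121 ≡ 1021
2608^32 ≡ 1021^2 = 1042441 ≡ 201
2608^64 ≡ 201^2 = 40401 ≡ 1317
2608^128 ≡ 1317^2 = 1734489 ≡ 1765
2608^256 ≡ 1765^2 = 3115225 ≡ 1533
2608^512 ≡ 1533^2 = 2350089 ≡ 1792
2608^1024 ≡ 1792^2 = 3211264 ≡ 3119
1041 = 1024 + 16 + 1, so 2608^1041 ≡ 3119·1021·2608 ≡ 2527 (mod 3257)
1041^2 = 1083681 ≡ 2357
1041^4 ≡ 2357^2 = 5555449 ≡ 2264
1041^8 ≡ 2264^2 = 5125696 ≡ 2435
1041^16 ≡ 2435^2 = 5929225 ≡ 1485
1041^32 ≡ 1485^2 = 2205225 ≡ 236
1041^64 ≡ 236^2 = 55696 ≡ 327
1041^128 ≡ 327^2 = 106929 ≡ 2705
1041^256 ≡ 2705^2 = 7317025 ≡ 1803
1041^512 ≡ 1803^2 = 3250809 ≡ 323
1041^1024 ≡ 323^2 = 104329 ≡ 105
1041^2048 ≡ 105^2 = 11025 ≡ 1254
2362 = 2048 + 256 + 32 + 16 + 8 + 2, so 1041^2362 ≡ 1254·1803·236·1485·2435·2357 ≡ 2405 (mod 3257)
2527·2405 = 6077435 ≡ 3130 (mod 3257)
430 ≠ 3130, so verification fails.

reject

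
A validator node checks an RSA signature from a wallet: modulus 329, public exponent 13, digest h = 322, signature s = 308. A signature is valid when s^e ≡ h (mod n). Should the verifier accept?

s^2 ≡ 308^2 = 94864 ≡ 112
s^4 ≡ 112^2 = 12544 ≡ 42
s^8 ≡ 42^2 = 1764 ≡ 119
13 = 8 + 4 + 1, so s^13 ≡ 119·42·308 ≡ 322 (mod 329)
s^13 mod 329 = 322 matches h.

accept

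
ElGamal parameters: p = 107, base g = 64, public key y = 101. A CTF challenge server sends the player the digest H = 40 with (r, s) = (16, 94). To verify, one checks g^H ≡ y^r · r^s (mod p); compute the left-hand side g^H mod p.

64^40 mod 107 = 62

62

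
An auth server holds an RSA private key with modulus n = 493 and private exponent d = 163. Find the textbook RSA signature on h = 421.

293

h^2 ≡ 421^2 = 177241 ≡ 254
h^4 ≡ 254^2 = 64516 ≡ 426
h^8 ≡ 426^2 = 181476 ≡ 52
h^16 ≡ 52^2 = 2704 ≡ 239
h^32 ≡ 239^2 = 57121 ≡ 426
h^64 ≡ 426^2 = 181476 ≡ 52
h^128 ≡ 52^2 = 2704 ≡ 239
163 = 128 + 32 + 2 + 1, so h^163 ≡ 239·426·254·421 ≡ 293 (mod 493)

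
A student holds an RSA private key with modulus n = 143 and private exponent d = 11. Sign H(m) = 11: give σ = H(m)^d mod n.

110

Squares mod 143: (H(m))^1≡11, (H(m))^2≡121, (H(m))^4≡55, (H(m))^8≡22
11 = 8 + 2 + 1, so (H(m))^11 ≡ 22·121·11 ≡ 110 (mod 143)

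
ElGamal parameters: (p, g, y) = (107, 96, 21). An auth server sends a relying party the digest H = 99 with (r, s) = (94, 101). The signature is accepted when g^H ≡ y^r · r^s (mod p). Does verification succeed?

Left side g^H mod p:
Squares mod 107: 96^1≡96, 96^2≡14, 96^4≡89, 96^8≡3, 96^16≡9, 96^32≡81, 96^64≡34
99 = 64 + 32 + 2 + 1, so 96^99 ≡ 34·81·14·96 ≡ 32 (mod 107)
Right side y^r · r^s mod p:
Squares mod 107: 21^1≡21, 21^2≡13, 21^4≡62, 21^8≡99, 21^16≡64, 21^32≡30, 21^64≡44
94 = 64 + 16 + 8 + 4 + 2, so 21^94 ≡ 44·64·99·62·13 ≡ 11 (mod 107)
Squares mod 107: 94^1≡94, 94^2≡62, 94^4≡99, 94^8≡64, 94^16≡30, 94^32≡44, 94^64≡10
101 = 64 + 32 + 4 + 1, so 94^101 ≡ 10·44·99·94 ≡ 71 (mod 107)
11·71 = 781 ≡ 32 (mod 107)
32 ≡ 32 (mod 107), so the signature is genuine.

passes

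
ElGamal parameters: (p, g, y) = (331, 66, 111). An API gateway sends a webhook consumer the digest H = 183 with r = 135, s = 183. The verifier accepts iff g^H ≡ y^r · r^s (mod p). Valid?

yes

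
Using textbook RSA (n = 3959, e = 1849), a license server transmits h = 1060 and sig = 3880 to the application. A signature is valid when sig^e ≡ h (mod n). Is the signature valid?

valid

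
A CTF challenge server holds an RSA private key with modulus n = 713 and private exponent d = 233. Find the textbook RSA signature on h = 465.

527

h^2 ≡ 465^2 = 216225 ≡ 186
h^4 ≡ 186^2 = 34596 ≡ 372
h^8 ≡ 372^2 = 138384 ≡ 62
h^16 ≡ 62^2 = 3844 ≡ 279
h^32 ≡ 279^2 = 77841 ≡ 124
h^64 ≡ 124^2 = 15376 ≡ 403
h^128 ≡ 403^2 = 162409 ≡ 558
233 = 128 + 64 + 32 + 8 + 1, so h^233 ≡ 558·403·124·62·465 ≡ 527 (mod 713)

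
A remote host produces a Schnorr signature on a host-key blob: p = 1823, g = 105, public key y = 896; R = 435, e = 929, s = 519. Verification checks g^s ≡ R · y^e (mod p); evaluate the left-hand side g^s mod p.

Squares mod 1823: 105^1≡105, 105^2≡87, 105^4≡277, 105^8≡163, 105^16≡1047, 105^32≡586, 105^64≡672, 105^128≡1303, 105^256≡596, 105^512≡1554
519 = 512 + 4 + 2 + 1, so 105^519 ≡ 1554·277·87·105 ≡ 954 (mod 1823)

954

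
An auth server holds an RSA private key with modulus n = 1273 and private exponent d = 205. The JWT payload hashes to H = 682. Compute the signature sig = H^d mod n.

1012

Squares mod 1273: H^1≡682, H^2≡479, H^4≡301, H^8≡218, H^16≡423, H^32≡709, H^64≡1119, H^128≡802
205 = 128 + 64 + 8 + 4 + 1, so H^205 ≡ 802·1119·218·301·682 ≡ 1012 (mod 1273)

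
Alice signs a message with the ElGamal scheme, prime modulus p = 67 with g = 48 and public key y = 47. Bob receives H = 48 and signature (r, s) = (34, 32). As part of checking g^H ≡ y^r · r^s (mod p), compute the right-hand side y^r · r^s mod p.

47^2 = 2209 ≡ 65
47^4 ≡ 65^2 = 4225 ≡ 4
47^8 ≡ 4^2 = 16
47^16 ≡ 16^2 = 256 ≡ 55
47^32 ≡ 55^2 = 3025 ≡ 10
34 = 32 + 2, so 47^34 ≡ 10·65 ≡ 47 (mod 67)
34^2 = 1156 ≡ 17
34^4 ≡ 17^2 = 289 ≡ 21
34^8 ≡ 21^2 = 441 ≡ 39
34^16 ≡ 39^2 = 1521 ≡ 47
34^32 ≡ 47^2 = 2209 ≡ 65
y^r · r^s ≡ 47·65 = 3055 ≡ 40 (mod 67)

40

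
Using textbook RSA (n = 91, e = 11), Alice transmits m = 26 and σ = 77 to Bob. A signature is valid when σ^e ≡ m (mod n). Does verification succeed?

σ^2 ≡ 77^2 = 5929 ≡ 14
σ^4 ≡ 14^2 = 196 ≡ 14
σ^8 ≡ 14^2 = 196 ≡ 14
11 = 8 + 2 + 1, so σ^11 ≡ 14·14·77 ≡ 77 (mod 91)
The recovered value 77 does not match the digest 26.

fails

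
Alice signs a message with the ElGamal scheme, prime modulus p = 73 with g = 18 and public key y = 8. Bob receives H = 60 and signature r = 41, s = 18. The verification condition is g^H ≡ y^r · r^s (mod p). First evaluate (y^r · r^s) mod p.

64

Squares mod 73: 8^1≡8, 8^2≡64, 8^4≡8, 8^8≡64, 8^16≡8, 8^32≡64
41 = 32 + 8 + 1, so 8^41 ≡ 64·64·8 ≡ 64 (mod 73)
Squares mod 73: 41^1≡41, 41^2≡2, 41^4≡4, 41^8≡16, 41^16≡37
18 = 16 + 2, so 41^18 ≡ 37·2 ≡ 1 (mod 73)
y^r · r^s ≡ 64·1 = 64 ≡ 64 (mod 73)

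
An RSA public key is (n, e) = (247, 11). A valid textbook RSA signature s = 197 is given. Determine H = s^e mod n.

163

s^2 ≡ 197^2 = 38809 ≡ 30
s^4 ≡ 30^2 = 900 ≡ 159
s^8 ≡ 159^2 = 25281 ≡ 87
11 = 8 + 2 + 1, so s^11 ≡ 87·30·197 ≡ 163 (mod 247)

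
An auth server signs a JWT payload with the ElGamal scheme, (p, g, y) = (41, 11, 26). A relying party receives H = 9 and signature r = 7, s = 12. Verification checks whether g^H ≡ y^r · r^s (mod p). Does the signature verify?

verifies

Left side g^H mod p:
11^2 = 121 ≡ 39
11^4 ≡ 39^2 = 1521 ≡ 4
11^8 ≡ 4^2 = 16
9 = 8 + 1, so 11^9 ≡ 16·11 ≡ 12 (mod 41)
Right side y^r · r^s mod p:
26^2 = 676 ≡ 20
26^4 ≡ 20^2 = 400 ≡ 31
7 = 4 + 2 + 1, so 26^7 ≡ 31·20·26 ≡ 7 (mod 41)
7^2 = 49 ≡ 8
7^4 ≡ 8^2 = 64 ≡ 23
7^8 ≡ 23^2 = 529 ≡ 37
12 = 8 + 4, so 7^12 ≡ 37·23 ≡ 31 (mod 41)
7·31 = 217 ≡ 12 (mod 41)
12 ≡ 12 (mod 41), so the signature is genuine.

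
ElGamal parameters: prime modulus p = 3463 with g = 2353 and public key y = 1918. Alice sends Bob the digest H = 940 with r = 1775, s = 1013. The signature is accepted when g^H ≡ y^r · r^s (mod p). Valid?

Left side g^H mod p:
Squares mod 3463: 2353^1≡2353, 2353^2≡2735, 2353^4≡145, 2353^8≡247, 2353^16≡2138, 2353^32≡3347, 2353^64≡3067, 2353^128≡981, 2353^256≡3110, 2353^512≡3404
940 = 512 + 256 + 128 + 32 + 8 + 4, so 2353^940 ≡ 3404·3110·981·3347·247·145 ≡ 2021 (mod 3463)
Right side y^r · r^s mod p:
Squares mod 3463: 1918^1≡1918, 1918^2≡1018, 1918^4≡887, 1918^8≡668, 1918^16≡2960, 1918^32≡210, 1918^64≡2544, 1918^128≡3052, 1918^256≡2697, 1918^512≡1509, 1918^1024≡1890
1775 = 1024 + 512 + 128 + 64 + 32 + 8 + 4 + 2 + 1, so 1918^1775 ≡ 1890·1509·3052·2544·210·668·887·1018·1918 ≡ 2770 (mod 3463)
Squares mod 3463: 1775^1≡1775, 1775^2≡2758, 1775^4≡1816, 1775^8≡1080, 1775^16≡2832, 1775^32≡3379, 1775^64≡130, 1775^128≡3048, 1775^256≡2538, 1775^512≡264
1013 = 512 + 256 + 128 + 64 + 32 + 16 + 4 + 1, so 1775^1013 ≡ 264·2538·3048·130·3379·2832·1816·1775 ≡ 775 (mod 3463)
2770·775 = 2146750 ≡ 3153 (mod 3463)
2021 ≠ 3153, so verification fails.

no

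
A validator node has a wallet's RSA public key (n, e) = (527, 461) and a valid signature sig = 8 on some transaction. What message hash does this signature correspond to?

349

sig^2 ≡ 8^2 = 64
sig^4 ≡ 64^2 = 4096 ≡ 407
sig^8 ≡ 407^2 = 165649 ≡ 171
sig^16 ≡ 171^2 = 29241 ≡ 256
sig^32 ≡ 256^2 = 65536 ≡ 188
sig^64 ≡ 188^2 = 35344 ≡ 35
sig^128 ≡ 35^2 = 1225 ≡ 171
sig^256 ≡ 171^2 = 29241 ≡ 256
461 = 256 + 128 + 64 + 8 + 4 + 1, so sig^461 ≡ 256·171·35·171·407·8 ≡ 349 (mod 527)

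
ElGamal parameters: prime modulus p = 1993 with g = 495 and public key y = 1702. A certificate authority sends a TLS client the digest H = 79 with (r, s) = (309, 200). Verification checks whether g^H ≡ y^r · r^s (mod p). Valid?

yes

Left side g^H mod p:
Squares mod 1993: 495^1≡495, 495^2≡1879, 495^4≡1038, 495^8≡1224, 495^16≡1433, 495^32≡699, 495^64≡316
79 = 64 + 8 + 4 + 2 + 1, so 495^79 ≡ 316·1224·1038·1879·495 ≡ 25 (mod 1993)
Right side y^r · r^s mod p:
Squares mod 1993: 1702^1≡1702, 1702^2≡975, 1702^4≡1957, 1702^8≡1296, 1702^16≡1510, 1702^32≡108, 1702^64≡1699, 1702^128≡737, 1702^256≡1073
309 = 256 + 32 + 16 + 4 + 1, so 1702^309 ≡ 1073·108·1510·1957·1702 ≡ 832 (mod 1993)
Squares mod 1993: 309^1≡309, 309^2≡1810, 309^4≡1601, 309^8≡203, 309^16≡1349, 309^32≡192, 309^64≡990, 309^128≡1537
200 = 128 + 64 + 8, so 309^200 ≡ 1537·990·203 ≡ 1799 (mod 1993)
832·1799 = 1496768 ≡ 25 (mod 1993)
25 ≡ 25 (mod 1993), so the signature is genuine.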